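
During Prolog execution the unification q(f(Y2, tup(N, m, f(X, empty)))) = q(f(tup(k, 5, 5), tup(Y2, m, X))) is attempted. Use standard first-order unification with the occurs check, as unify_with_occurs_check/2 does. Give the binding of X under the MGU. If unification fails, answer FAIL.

FAIL

Decompose q/1: f(Y2, tup(N, m, f(X, empty))) = f(tup(k, 5, 5), tup(Y2, m, X)).
Decompose f/2: Y2 = tup(k, 5, 5),  tup(N, m, f(X, empty)) = tup(Y2, m, X).
Bind Y2 := tup(k, 5, 5); substituting into the remaining equation gives: tup(N, m, f(X, empty)) = tup(tup(k, 5, 5), m, X).
Decompose tup/3: N = tup(k, 5, 5),  m = m,  f(X, empty) = X.
Bind N := tup(k, 5, 5); no other remaining equation mentions N.
Delete trivial equation m = m.
Occurs check fails: X occurs in f(X, empty); the equation X = f(X, empty) has no finite solution.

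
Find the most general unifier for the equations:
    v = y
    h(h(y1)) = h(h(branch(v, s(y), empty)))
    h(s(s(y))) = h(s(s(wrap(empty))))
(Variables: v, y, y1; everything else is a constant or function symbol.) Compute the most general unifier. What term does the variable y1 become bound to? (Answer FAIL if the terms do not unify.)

branch(wrap(empty), s(wrap(empty)), empty)

Bind v := y; substituting into the one remaining equation that mentions v gives: h(h(y1)) = h(h(branch(y, s(y), empty))).
Decompose h/1: h(y1) = h(branch(y, s(y), empty)).
Decompose h/1: y1 = branch(y, s(y), empty).
Bind y1 := branch(y, s(y), empty); no other remaining equation mentions y1.
Decompose h/1: s(s(y)) = s(s(wrap(empty))).
Decompose s/1: s(y) = s(wrap(empty)).
Decompose s/1: y = wrap(empty).
Bind y := wrap(empty). Substituting into the earlier bindings gives v := wrap(empty), y1 := branch(wrap(empty), s(wrap(empty)), empty).
MGU = { v ↦ wrap(empty), y1 ↦ branch(wrap(empty), s(wrap(empty)), empty), y ↦ wrap(empty) }, so y1 ↦ branch(wrap(empty), s(wrap(empty)), empty).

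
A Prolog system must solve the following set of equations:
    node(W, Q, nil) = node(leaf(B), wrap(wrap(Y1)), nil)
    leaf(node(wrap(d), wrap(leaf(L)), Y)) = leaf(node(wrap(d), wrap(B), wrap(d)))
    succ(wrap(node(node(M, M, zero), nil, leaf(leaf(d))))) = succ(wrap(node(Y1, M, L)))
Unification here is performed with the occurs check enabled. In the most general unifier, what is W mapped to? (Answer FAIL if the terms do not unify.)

leaf(leaf(leaf(leaf(d))))

Decompose node/3: W = leaf(B),  Q = wrap(wrap(Y1)),  nil = nil.
Bind W := leaf(B); no other remaining equation mentions W.
Bind Q := wrap(wrap(Y1)); no other remaining equation mentions Q.
Delete trivial equation nil = nil.
Decompose leaf/1: node(wrap(d), wrap(leaf(L)), Y) = node(wrap(d), wrap(B), wrap(d)).
Decompose node/3: wrap(d) = wrap(d),  wrap(leaf(L)) = wrap(B),  Y = wrap(d).
Delete trivial equation wrap(d) = wrap(d).
Decompose wrap/1: leaf(L) = B.
Bind B := leaf(L); no other remaining equation mentions B. Substituting into the earlier binding gives W := leaf(leaf(L)).
Bind Y := wrap(d); no other remaining equation mentions Y.
Decompose succ/1: wrap(node(node(M, M, zero), nil, leaf(leaf(d)))) = wrap(node(Y1, M, L)).
Decompose wrap/1: node(node(M, M, zero), nil, leaf(leaf(d))) = node(Y1, M, L).
Decompose node/3: node(M, M, zero) = Y1,  nil = M,  leaf(leaf(d)) = L.
Bind Y1 := node(M, M, zero); no other remaining equation mentions Y1. Substituting into the earlier binding gives Q := wrap(wrap(node(M, M, zero))).
Bind M := nil; no other remaining equation mentions M. Substituting into the earlier bindings gives Q := wrap(wrap(node(nil, nil, zero))), Y1 := node(nil, nil, zero).
Bind L := leaf(leaf(d)). Substituting into the earlier bindings gives W := leaf(leaf(leaf(leaf(d)))), B := leaf(leaf(leaf(d))).
MGU = { W = leaf(leaf(leaf(leaf(d)))), Q = wrap(wrap(node(nil, nil, zero))), B = leaf(leaf(leaf(d))), Y = wrap(d), Y1 = node(nil, nil, zero), M = nil, L = leaf(leaf(d)) }, so W = leaf(leaf(leaf(leaf(d)))).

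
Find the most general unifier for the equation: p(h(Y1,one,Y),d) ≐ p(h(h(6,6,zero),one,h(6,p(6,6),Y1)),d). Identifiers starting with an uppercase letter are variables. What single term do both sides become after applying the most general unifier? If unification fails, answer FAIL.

p(h(h(6,6,zero),one,h(6,p(6,6),h(6,6,zero))),d)

Decompose p/2: h(Y1,one,Y) ≐ h(h(6,6,zero),one,h(6,p(6,6),Y1)),  d ≐ d.
Decompose h/3: Y1 ≐ h(6,6,zero),  one ≐ one,  Y ≐ h(6,p(6,6),Y1).
Bind Y1 := h(6,6,zero); substituting into the one remaining equation that mentions Y1 gives: Y ≐ h(6,p(6,6),h(6,6,zero)).
Delete trivial equation one ≐ one.
Bind Y := h(6,p(6,6),h(6,6,zero)); no other remaining equation mentions Y.
Delete trivial equation d ≐ d.
Applying the MGU to either side gives p(h(h(6,6,zero),one,h(6,p(6,6),h(6,6,zero))),d).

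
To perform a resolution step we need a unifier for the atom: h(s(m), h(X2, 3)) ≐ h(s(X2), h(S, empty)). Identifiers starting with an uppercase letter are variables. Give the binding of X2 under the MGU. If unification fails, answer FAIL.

Decompose h/2: s(m) ≐ s(X2),  h(X2, 3) ≐ h(S, empty).
Decompose s/1: m ≐ X2.
Bind X2 := m; substituting into the remaining equation gives: h(m, 3) ≐ h(S, empty).
Decompose h/2: m ≐ S,  3 ≐ empty.
Bind S := m; no other remaining equation mentions S.
Clash: constants 3 and empty differ; no unifier exists.

FAIL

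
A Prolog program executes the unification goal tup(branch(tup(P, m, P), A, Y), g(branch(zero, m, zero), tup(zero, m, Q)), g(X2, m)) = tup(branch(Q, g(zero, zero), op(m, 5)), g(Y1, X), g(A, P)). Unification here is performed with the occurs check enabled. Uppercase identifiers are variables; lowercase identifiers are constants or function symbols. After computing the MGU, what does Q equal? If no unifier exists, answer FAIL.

Decompose tup/3: branch(tup(P, m, P), A, Y) = branch(Q, g(zero, zero), op(m, 5)),  g(branch(zero, m, zero), tup(zero, m, Q)) = g(Y1, X),  g(X2, m) = g(A, P).
Decompose branch/3: tup(P, m, P) = Q,  A = g(zero, zero),  Y = op(m, 5).
Bind Q := tup(P, m, P); substituting into the one remaining equation that mentions Q gives: g(branch(zero, m, zero), tup(zero, m, tup(P, m, P))) = g(Y1, X).
Bind A := g(zero, zero); substituting into the one remaining equation that mentions A gives: g(X2, m) = g(g(zero, zero), P).
Bind Y := op(m, 5); no other remaining equation mentions Y.
Decompose g/2: branch(zero, m, zero) = Y1,  tup(zero, m, tup(P, m, P)) = X.
Bind Y1 := branch(zero, m, zero); no other remaining equation mentions Y1.
Bind X := tup(zero, m, tup(P, m, P)); no other remaining equation mentions X.
Decompose g/2: X2 = g(zero, zero),  m = P.
Bind X2 := g(zero, zero); no other remaining equation mentions X2.
Bind P := m. Substituting into the earlier bindings gives Q := tup(m, m, m), X := tup(zero, m, tup(m, m, m)).
MGU = { Q ↦ tup(m, m, m), A ↦ g(zero, zero), Y ↦ op(m, 5), Y1 ↦ branch(zero, m, zero), X ↦ tup(zero, m, tup(m, m, m)), X2 ↦ g(zero, zero), P ↦ m }, so Q ↦ tup(m, m, m).

tup(m, m, m)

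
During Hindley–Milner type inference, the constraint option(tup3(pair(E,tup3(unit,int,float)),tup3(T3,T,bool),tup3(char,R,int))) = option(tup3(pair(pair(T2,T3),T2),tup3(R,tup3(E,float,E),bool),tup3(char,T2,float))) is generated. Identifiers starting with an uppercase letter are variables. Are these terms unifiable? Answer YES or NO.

NO

Decompose option/1: tup3(pair(E,tup3(unit,int,float)),tup3(T3,T,bool),tup3(char,R,int)) = tup3(pair(pair(T2,T3),T2),tup3(R,tup3(E,float,E),bool),tup3(char,T2,float)).
Decompose tup3/3: pair(E,tup3(unit,int,float)) = pair(pair(T2,T3),T2),  tup3(T3,T,bool) = tup3(R,tup3(E,float,E),bool),  tup3(char,R,int) = tup3(char,T2,float).
Decompose pair/2: E = pair(T2,T3),  tup3(unit,int,float) = T2.
Bind E := pair(T2,T3); substituting into the one remaining equation that mentions E gives: tup3(T3,T,bool) = tup3(R,tup3(pair(T2,T3),float,pair(T2,T3)),bool).
Bind T2 := tup3(unit,int,float); substituting into the remaining equations gives: tup3(T3,T,bool) = tup3(R,tup3(pair(tup3(unit,int,float),T3),float,pair(tup3(unit,int,float),T3)),bool),  tup3(char,R,int) = tup3(char,tup3(unit,int,float),float). Substituting into the earlier binding gives E := pair(tup3(unit,int,float),T3).
Decompose tup3/3: T3 = R,  T = tup3(pair(tup3(unit,int,float),T3),float,pair(tup3(unit,int,float),T3)),  bool = bool.
Bind T3 := R; substituting into the one remaining equation that mentions T3 gives: T = tup3(pair(tup3(unit,int,float),R),float,pair(tup3(unit,int,float),R)). Substituting into the earlier binding gives E := pair(tup3(unit,int,float),R).
Bind T := tup3(pair(tup3(unit,int,float),R),float,pair(tup3(unit,int,float),R)); no other remaining equation mentions T.
Delete trivial equation bool = bool.
Decompose tup3/3: char = char,  R = tup3(unit,int,float),  int = float.
Delete trivial equation char = char.
Bind R := tup3(unit,int,float); no other remaining equation mentions R. Substituting into the earlier bindings gives E := pair(tup3(unit,int,float),tup3(unit,int,float)), T3 := tup3(unit,int,float), T := tup3(pair(tup3(unit,int,float),tup3(unit,int,float)),float,pair(tup3(unit,int,float),tup3(unit,int,float))).
Clash: constants int and float differ; no unifier exists.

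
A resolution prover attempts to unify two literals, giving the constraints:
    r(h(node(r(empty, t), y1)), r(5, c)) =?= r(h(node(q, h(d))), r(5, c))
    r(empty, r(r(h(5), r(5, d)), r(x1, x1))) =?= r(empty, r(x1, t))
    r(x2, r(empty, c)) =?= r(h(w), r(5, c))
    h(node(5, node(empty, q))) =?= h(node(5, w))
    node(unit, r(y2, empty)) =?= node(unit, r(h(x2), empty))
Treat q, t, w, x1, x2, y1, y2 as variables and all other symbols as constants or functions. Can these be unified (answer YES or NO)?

Decompose r/2: h(node(r(empty, t), y1)) =?= h(node(q, h(d))),  r(5, c) =?= r(5, c).
Decompose h/1: node(r(empty, t), y1) =?= node(q, h(d)).
Decompose node/2: r(empty, t) =?= q,  y1 =?= h(d).
Bind q := r(empty, t); substituting into the one remaining equation that mentions q gives: h(node(5, node(empty, r(empty, t)))) =?= h(node(5, w)).
Bind y1 := h(d); no other remaining equation mentions y1.
Delete trivial equation r(5, c) =?= r(5, c).
Decompose r/2: empty =?= empty,  r(r(h(5), r(5, d)), r(x1, x1)) =?= r(x1, t).
Delete trivial equation empty =?= empty.
Decompose r/2: r(h(5), r(5, d)) =?= x1,  r(x1, x1) =?= t.
Bind x1 := r(h(5), r(5, d)); substituting into the one remaining equation that mentions x1 gives: r(r(h(5), r(5, d)), r(h(5), r(5, d))) =?= t.
Bind t := r(r(h(5), r(5, d)), r(h(5), r(5, d))); substituting into the one remaining equation that mentions t gives: h(node(5, node(empty, r(empty, r(r(h(5), r(5, d)), r(h(5), r(5, d))))))) =?= h(node(5, w)). Substituting into the earlier binding gives q := r(empty, r(r(h(5), r(5, d)), r(h(5), r(5, d)))).
Decompose r/2: x2 =?= h(w),  r(empty, c) =?= r(5, c).
Bind x2 := h(w); substituting into the one remaining equation that mentions x2 gives: node(unit, r(y2, empty)) =?= node(unit, r(h(h(w)), empty)).
Decompose r/2: empty =?= 5,  c =?= c.
Clash: constants empty and 5 differ; no unifier exists.

NO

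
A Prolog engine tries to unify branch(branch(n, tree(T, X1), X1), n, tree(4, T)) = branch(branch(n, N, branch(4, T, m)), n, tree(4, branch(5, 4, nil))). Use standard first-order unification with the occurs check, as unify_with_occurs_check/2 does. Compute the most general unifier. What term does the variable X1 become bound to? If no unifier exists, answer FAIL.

Decompose branch/3: branch(n, tree(T, X1), X1) = branch(n, N, branch(4, T, m)),  n = n,  tree(4, T) = tree(4, branch(5, 4, nil)).
Decompose branch/3: n = n,  tree(T, X1) = N,  X1 = branch(4, T, m).
Delete trivial equation n = n.
Bind N := tree(T, X1); no other remaining equation mentions N.
Bind X1 := branch(4, T, m); no other remaining equation mentions X1. Substituting into the earlier binding gives N := tree(T, branch(4, T, m)).
Delete trivial equation n = n.
Decompose tree/2: 4 = 4,  T = branch(5, 4, nil).
Delete trivial equation 4 = 4.
Bind T := branch(5, 4, nil). Substituting into the earlier bindings gives N := tree(branch(5, 4, nil), branch(4, branch(5, 4, nil), m)), X1 := branch(4, branch(5, 4, nil), m).
MGU = { N ↦ tree(branch(5, 4, nil), branch(4, branch(5, 4, nil), m)), X1 ↦ branch(4, branch(5, 4, nil), m), T ↦ branch(5, 4, nil) }, so X1 ↦ branch(4, branch(5, 4, nil), m).

branch(4, branch(5, 4, nil), m)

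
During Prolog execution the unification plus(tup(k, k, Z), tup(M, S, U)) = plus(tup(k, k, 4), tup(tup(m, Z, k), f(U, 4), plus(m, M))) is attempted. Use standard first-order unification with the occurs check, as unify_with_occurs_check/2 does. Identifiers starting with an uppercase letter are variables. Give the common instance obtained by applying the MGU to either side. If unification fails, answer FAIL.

plus(tup(k, k, 4), tup(tup(m, 4, k), f(plus(m, tup(m, 4, k)), 4), plus(m, tup(m, 4, k))))

Decompose plus/2: tup(k, k, Z) = tup(k, k, 4),  tup(M, S, U) = tup(tup(m, Z, k), f(U, 4), plus(m, M)).
Decompose tup/3: k = k,  k = k,  Z = 4.
Delete trivial equation k = k.
Delete trivial equation k = k.
Bind Z := 4; substituting into the remaining equation gives: tup(M, S, U) = tup(tup(m, 4, k), f(U, 4), plus(m, M)).
Decompose tup/3: M = tup(m, 4, k),  S = f(U, 4),  U = plus(m, M).
Bind M := tup(m, 4, k); substituting into the one remaining equation that mentions M gives: U = plus(m, tup(m, 4, k)).
Bind S := f(U, 4); no other remaining equation mentions S.
Bind U := plus(m, tup(m, 4, k)). Substituting into the earlier binding gives S := f(plus(m, tup(m, 4, k)), 4).
Applying the MGU to either side gives plus(tup(k, k, 4), tup(tup(m, 4, k), f(plus(m, tup(m, 4, k)), 4), plus(m, tup(m, 4, k)))).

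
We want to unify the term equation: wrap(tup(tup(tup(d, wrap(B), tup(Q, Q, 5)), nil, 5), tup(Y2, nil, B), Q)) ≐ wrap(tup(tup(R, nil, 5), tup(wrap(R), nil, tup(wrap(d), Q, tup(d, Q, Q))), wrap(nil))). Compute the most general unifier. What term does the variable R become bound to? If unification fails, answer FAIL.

Decompose wrap/1: tup(tup(tup(d, wrap(B), tup(Q, Q, 5)), nil, 5), tup(Y2, nil, B), Q) ≐ tup(tup(R, nil, 5), tup(wrap(R), nil, tup(wrap(d), Q, tup(d, Q, Q))), wrap(nil)).
Decompose tup/3: tup(tup(d, wrap(B), tup(Q, Q, 5)), nil, 5) ≐ tup(R, nil, 5),  tup(Y2, nil, B) ≐ tup(wrap(R), nil, tup(wrap(d), Q, tup(d, Q, Q))),  Q ≐ wrap(nil).
Decompose tup/3: tup(d, wrap(B), tup(Q, Q, 5)) ≐ R,  nil ≐ nil,  5 ≐ 5.
Bind R := tup(d, wrap(B), tup(Q, Q, 5)); substituting into the one remaining equation that mentions R gives: tup(Y2, nil, B) ≐ tup(wrap(tup(d, wrap(B), tup(Q, Q, 5))), nil, tup(wrap(d), Q, tup(d, Q, Q))).
Delete trivial equation nil ≐ nil.
Delete trivial equation 5 ≐ 5.
Decompose tup/3: Y2 ≐ wrap(tup(d, wrap(B), tup(Q, Q, 5))),  nil ≐ nil,  B ≐ tup(wrap(d), Q, tup(d, Q, Q)).
Bind Y2 := wrap(tup(d, wrap(B), tup(Q, Q, 5))); no other remaining equation mentions Y2.
Delete trivial equation nil ≐ nil.
Bind B := tup(wrap(d), Q, tup(d, Q, Q)); no other remaining equation mentions B. Substituting into the earlier bindings gives R := tup(d, wrap(tup(wrap(d), Q, tup(d, Q, Q))), tup(Q, Q, 5)), Y2 := wrap(tup(d, wrap(tup(wrap(d), Q, tup(d, Q, Q))), tup(Q, Q, 5))).
Bind Q := wrap(nil). Substituting into the earlier bindings gives R := tup(d, wrap(tup(wrap(d), wrap(nil), tup(d, wrap(nil), wrap(nil)))), tup(wrap(nil), wrap(nil), 5)), Y2 := wrap(tup(d, wrap(tup(wrap(d), wrap(nil), tup(d, wrap(nil), wrap(nil)))), tup(wrap(nil), wrap(nil), 5))), B := tup(wrap(d), wrap(nil), tup(d, wrap(nil), wrap(nil))).
MGU = { R -> tup(d, wrap(tup(wrap(d), wrap(nil), tup(d, wrap(nil), wrap(nil)))), tup(wrap(nil), wrap(nil), 5)), Y2 -> wrap(tup(d, wrap(tup(wrap(d), wrap(nil), tup(d, wrap(nil), wrap(nil)))), tup(wrap(nil), wrap(nil), 5))), B -> tup(wrap(d), wrap(nil), tup(d, wrap(nil), wrap(nil))), Q -> wrap(nil) }, so R -> tup(d, wrap(tup(wrap(d), wrap(nil), tup(d, wrap(nil), wrap(nil)))), tup(wrap(nil), wrap(nil), 5)).

tup(d, wrap(tup(wrap(d), wrap(nil), tup(d, wrap(nil), wrap(nil)))), tup(wrap(nil), wrap(nil), 5))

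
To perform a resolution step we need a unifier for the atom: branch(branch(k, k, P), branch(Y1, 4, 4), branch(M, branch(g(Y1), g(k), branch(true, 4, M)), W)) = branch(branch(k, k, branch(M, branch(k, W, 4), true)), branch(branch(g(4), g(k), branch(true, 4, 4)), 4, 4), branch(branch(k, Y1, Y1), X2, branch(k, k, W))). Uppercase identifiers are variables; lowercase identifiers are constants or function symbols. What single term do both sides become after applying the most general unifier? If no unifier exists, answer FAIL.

FAIL

Decompose branch/3: branch(k, k, P) = branch(k, k, branch(M, branch(k, W, 4), true)),  branch(Y1, 4, 4) = branch(branch(g(4), g(k), branch(true, 4, 4)), 4, 4),  branch(M, branch(g(Y1), g(k), branch(true, 4, M)), W) = branch(branch(k, Y1, Y1), X2, branch(k, k, W)).
Decompose branch/3: k = k,  k = k,  P = branch(M, branch(k, W, 4), true).
Delete trivial equation k = k.
Delete trivial equation k = k.
Bind P := branch(M, branch(k, W, 4), true); no other remaining equation mentions P.
Decompose branch/3: Y1 = branch(g(4), g(k), branch(true, 4, 4)),  4 = 4,  4 = 4.
Bind Y1 := branch(g(4), g(k), branch(true, 4, 4)); substituting into the one remaining equation that mentions Y1 gives: branch(M, branch(g(branch(g(4), g(k), branch(true, 4, 4))), g(k), branch(true, 4, M)), W) = branch(branch(k, branch(g(4), g(k), branch(true, 4, 4)), branch(g(4), g(k), branch(true, 4, 4))), X2, branch(k, k, W)).
Delete trivial equation 4 = 4.
Delete trivial equation 4 = 4.
Decompose branch/3: M = branch(k, branch(g(4), g(k), branch(true, 4, 4)), branch(g(4), g(k), branch(true, 4, 4))),  branch(g(branch(g(4), g(k), branch(true, 4, 4))), g(k), branch(true, 4, M)) = X2,  W = branch(k, k, W).
Bind M := branch(k, branch(g(4), g(k), branch(true, 4, 4)), branch(g(4), g(k), branch(true, 4, 4))); substituting into the one remaining equation that mentions M gives: branch(g(branch(g(4), g(k), branch(true, 4, 4))), g(k), branch(true, 4, branch(k, branch(g(4), g(k), branch(true, 4, 4)), branch(g(4), g(k), branch(true, 4, 4))))) = X2. Substituting into the earlier binding gives P := branch(branch(k, branch(g(4), g(k), branch(true, 4, 4)), branch(g(4), g(k), branch(true, 4, 4))), branch(k, W, 4), true).
Bind X2 := branch(g(branch(g(4), g(k), branch(true, 4, 4))), g(k), branch(true, 4, branch(k, branch(g(4), g(k), branch(true, 4, 4)), branch(g(4), g(k), branch(true, 4, 4))))); no other remaining equation mentions X2.
Occurs check fails: W occurs in branch(k, k, W); the equation W = branch(k, k, W) has no finite solution.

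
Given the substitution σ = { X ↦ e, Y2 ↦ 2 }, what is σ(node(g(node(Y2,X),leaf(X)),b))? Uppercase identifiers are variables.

Replace each occurrence of X with e.
Replace each occurrence of Y2 with 2.
Result: node(g(node(2,e),leaf(e)),b).

node(g(node(2,e),leaf(e)),b)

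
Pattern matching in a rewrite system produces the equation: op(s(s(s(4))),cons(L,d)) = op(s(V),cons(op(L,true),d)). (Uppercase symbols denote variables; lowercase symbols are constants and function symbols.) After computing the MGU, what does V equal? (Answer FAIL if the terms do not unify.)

Decompose op/2: s(s(s(4))) = s(V),  cons(L,d) = cons(op(L,true),d).
Decompose s/1: s(s(4)) = V.
Bind V := s(s(4)); no other remaining equation mentions V.
Decompose cons/2: L = op(L,true),  d = d.
Occurs check fails: L occurs in op(L,true); the equation L = op(L,true) has no finite solution.

FAIL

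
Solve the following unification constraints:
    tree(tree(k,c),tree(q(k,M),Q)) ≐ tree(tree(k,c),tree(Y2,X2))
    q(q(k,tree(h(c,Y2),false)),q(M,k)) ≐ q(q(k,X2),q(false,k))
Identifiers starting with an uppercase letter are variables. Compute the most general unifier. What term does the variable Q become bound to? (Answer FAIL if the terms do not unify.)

tree(h(c,q(k,false)),false)

Decompose tree/2: tree(k,c) ≐ tree(k,c),  tree(q(k,M),Q) ≐ tree(Y2,X2).
Delete trivial equation tree(k,c) ≐ tree(k,c).
Decompose tree/2: q(k,M) ≐ Y2,  Q ≐ X2.
Bind Y2 := q(k,M); substituting into the one remaining equation that mentions Y2 gives: q(q(k,tree(h(c,q(k,M)),false)),q(M,k)) ≐ q(q(k,X2),q(false,k)).
Bind Q := X2; no other remaining equation mentions Q.
Decompose q/2: q(k,tree(h(c,q(k,M)),false)) ≐ q(k,X2),  q(M,k) ≐ q(false,k).
Decompose q/2: k ≐ k,  tree(h(c,q(k,M)),false) ≐ X2.
Delete trivial equation k ≐ k.
Bind X2 := tree(h(c,q(k,M)),false); no other remaining equation mentions X2. Substituting into the earlier binding gives Q := tree(h(c,q(k,M)),false).
Decompose q/2: M ≐ false,  k ≐ k.
Bind M := false; no other remaining equation mentions M. Substituting into the earlier bindings gives Y2 := q(k,false), Q := tree(h(c,q(k,false)),false), X2 := tree(h(c,q(k,false)),false).
Delete trivial equation k ≐ k.
MGU = { Y2 ↦ q(k,false), Q ↦ tree(h(c,q(k,false)),false), X2 ↦ tree(h(c,q(k,false)),false), M ↦ false }, so Q ↦ tree(h(c,q(k,false)),false).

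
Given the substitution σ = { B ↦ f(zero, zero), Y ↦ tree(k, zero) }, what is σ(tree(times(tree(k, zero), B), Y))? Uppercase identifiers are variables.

Replace each occurrence of B with f(zero, zero).
Replace each occurrence of Y with tree(k, zero).
Result: tree(times(tree(k, zero), f(zero, zero)), tree(k, zero)).

tree(times(tree(k, zero), f(zero, zero)), tree(k, zero))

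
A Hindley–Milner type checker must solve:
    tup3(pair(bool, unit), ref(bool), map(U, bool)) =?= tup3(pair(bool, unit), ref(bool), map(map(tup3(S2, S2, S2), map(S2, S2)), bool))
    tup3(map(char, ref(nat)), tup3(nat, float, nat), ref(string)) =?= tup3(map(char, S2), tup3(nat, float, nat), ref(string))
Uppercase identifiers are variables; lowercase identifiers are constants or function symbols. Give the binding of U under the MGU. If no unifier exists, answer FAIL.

map(tup3(ref(nat), ref(nat), ref(nat)), map(ref(nat), ref(nat)))

Decompose tup3/3: pair(bool, unit) =?= pair(bool, unit),  ref(bool) =?= ref(bool),  map(U, bool) =?= map(map(tup3(S2, S2, S2), map(S2, S2)), bool).
Delete trivial equation pair(bool, unit) =?= pair(bool, unit).
Delete trivial equation ref(bool) =?= ref(bool).
Decompose map/2: U =?= map(tup3(S2, S2, S2), map(S2, S2)),  bool =?= bool.
Bind U := map(tup3(S2, S2, S2), map(S2, S2)); no other remaining equation mentions U.
Delete trivial equation bool =?= bool.
Decompose tup3/3: map(char, ref(nat)) =?= map(char, S2),  tup3(nat, float, nat) =?= tup3(nat, float, nat),  ref(string) =?= ref(string).
Decompose map/2: char =?= char,  ref(nat) =?= S2.
Delete trivial equation char =?= char.
Bind S2 := ref(nat); no other remaining equation mentions S2. Substituting into the earlier binding gives U := map(tup3(ref(nat), ref(nat), ref(nat)), map(ref(nat), ref(nat))).
Delete trivial equation tup3(nat, float, nat) =?= tup3(nat, float, nat).
Delete trivial equation ref(string) =?= ref(string).
MGU = { U ↦ map(tup3(ref(nat), ref(nat), ref(nat)), map(ref(nat), ref(nat))), S2 ↦ ref(nat) }, so U ↦ map(tup3(ref(nat), ref(nat), ref(nat)), map(ref(nat), ref(nat))).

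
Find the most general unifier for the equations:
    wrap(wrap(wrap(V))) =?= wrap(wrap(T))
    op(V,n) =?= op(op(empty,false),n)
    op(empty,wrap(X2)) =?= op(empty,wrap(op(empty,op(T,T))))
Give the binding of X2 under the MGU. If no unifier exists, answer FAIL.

Decompose wrap/1: wrap(wrap(V)) =?= wrap(T).
Decompose wrap/1: wrap(V) =?= T.
Bind T := wrap(V); substituting into the one remaining equation that mentions T gives: op(empty,wrap(X2)) =?= op(empty,wrap(op(empty,op(wrap(V),wrap(V))))).
Decompose op/2: V =?= op(empty,false),  n =?= n.
Bind V := op(empty,false); substituting into the one remaining equation that mentions V gives: op(empty,wrap(X2)) =?= op(empty,wrap(op(empty,op(wrap(op(empty,false)),wrap(op(empty,false)))))). Substituting into the earlier binding gives T := wrap(op(empty,false)).
Delete trivial equation n =?= n.
Decompose op/2: empty =?= empty,  wrap(X2) =?= wrap(op(empty,op(wrap(op(empty,false)),wrap(op(empty,false))))).
Delete trivial equation empty =?= empty.
Decompose wrap/1: X2 =?= op(empty,op(wrap(op(empty,false)),wrap(op(empty,false)))).
Bind X2 := op(empty,op(wrap(op(empty,false)),wrap(op(empty,false)))).
MGU = { T := wrap(op(empty,false)), V := op(empty,false), X2 := op(empty,op(wrap(op(empty,false)),wrap(op(empty,false)))) }, so X2 := op(empty,op(wrap(op(empty,false)),wrap(op(empty,false)))).

op(empty,op(wrap(op(empty,false)),wrap(op(empty,false))))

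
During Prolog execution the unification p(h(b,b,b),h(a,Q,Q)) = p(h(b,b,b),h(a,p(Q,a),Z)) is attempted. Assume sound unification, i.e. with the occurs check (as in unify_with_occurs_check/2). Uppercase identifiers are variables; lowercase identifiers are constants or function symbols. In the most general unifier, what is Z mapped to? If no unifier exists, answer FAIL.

Decompose p/2: h(b,b,b) = h(b,b,b),  h(a,Q,Q) = h(a,p(Q,a),Z).
Delete trivial equation h(b,b,b) = h(b,b,b).
Decompose h/3: a = a,  Q = p(Q,a),  Q = Z.
Delete trivial equation a = a.
Occurs check fails: Q occurs in p(Q,a); the equation Q = p(Q,a) has no finite solution.

FAIL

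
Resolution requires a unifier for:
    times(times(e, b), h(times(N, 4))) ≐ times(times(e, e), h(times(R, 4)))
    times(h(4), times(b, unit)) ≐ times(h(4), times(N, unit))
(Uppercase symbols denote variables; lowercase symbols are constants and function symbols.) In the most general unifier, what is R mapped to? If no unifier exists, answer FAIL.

FAIL

Decompose times/2: times(e, b) ≐ times(e, e),  h(times(N, 4)) ≐ h(times(R, 4)).
Decompose times/2: e ≐ e,  b ≐ e.
Delete trivial equation e ≐ e.
Clash: constants b and e differ; no unifier exists.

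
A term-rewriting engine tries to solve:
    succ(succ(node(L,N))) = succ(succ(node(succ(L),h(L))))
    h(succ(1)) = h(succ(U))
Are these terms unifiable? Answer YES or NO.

Decompose succ/1: succ(node(L,N)) = succ(node(succ(L),h(L))).
Decompose succ/1: node(L,N) = node(succ(L),h(L)).
Decompose node/2: L = succ(L),  N = h(L).
Occurs check fails: L occurs in succ(L); the equation L = succ(L) has no finite solution.

NO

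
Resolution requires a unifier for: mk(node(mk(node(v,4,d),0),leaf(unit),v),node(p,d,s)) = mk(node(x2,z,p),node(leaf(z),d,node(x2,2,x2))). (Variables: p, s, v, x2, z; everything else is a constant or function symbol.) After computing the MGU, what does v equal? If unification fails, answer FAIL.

Decompose mk/2: node(mk(node(v,4,d),0),leaf(unit),v) = node(x2,z,p),  node(p,d,s) = node(leaf(z),d,node(x2,2,x2)).
Decompose node/3: mk(node(v,4,d),0) = x2,  leaf(unit) = z,  v = p.
Bind x2 := mk(node(v,4,d),0); substituting into the one remaining equation that mentions x2 gives: node(p,d,s) = node(leaf(z),d,node(mk(node(v,4,d),0),2,mk(node(v,4,d),0))).
Bind z := leaf(unit); substituting into the one remaining equation that mentions z gives: node(p,d,s) = node(leaf(leaf(unit)),d,node(mk(node(v,4,d),0),2,mk(node(v,4,d),0))).
Bind v := p; substituting into the remaining equation gives: node(p,d,s) = node(leaf(leaf(unit)),d,node(mk(node(p,4,d),0),2,mk(node(p,4,d),0))). Substituting into the earlier binding gives x2 := mk(node(p,4,d),0).
Decompose node/3: p = leaf(leaf(unit)),  d = d,  s = node(mk(node(p,4,d),0),2,mk(node(p,4,d),0)).
Bind p := leaf(leaf(unit)); substituting into the one remaining equation that mentions p gives: s = node(mk(node(leaf(leaf(unit)),4,d),0),2,mk(node(leaf(leaf(unit)),4,d),0)). Substituting into the earlier bindings gives x2 := mk(node(leaf(leaf(unit)),4,d),0), v := leaf(leaf(unit)).
Delete trivial equation d = d.
Bind s := node(mk(node(leaf(leaf(unit)),4,d),0),2,mk(node(leaf(leaf(unit)),4,d),0)).
MGU = { x2 ↦ mk(node(leaf(leaf(unit)),4,d),0), z ↦ leaf(unit), v ↦ leaf(leaf(unit)), p ↦ leaf(leaf(unit)), s ↦ node(mk(node(leaf(leaf(unit)),4,d),0),2,mk(node(leaf(leaf(unit)),4,d),0)) }, so v ↦ leaf(leaf(unit)).

leaf(leaf(unit))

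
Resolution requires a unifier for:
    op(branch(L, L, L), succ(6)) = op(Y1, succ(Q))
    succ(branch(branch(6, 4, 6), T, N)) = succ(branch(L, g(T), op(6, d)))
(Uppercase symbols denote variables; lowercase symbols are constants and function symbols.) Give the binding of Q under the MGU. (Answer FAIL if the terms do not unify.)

Decompose op/2: branch(L, L, L) = Y1,  succ(6) = succ(Q).
Bind Y1 := branch(L, L, L); no other remaining equation mentions Y1.
Decompose succ/1: 6 = Q.
Bind Q := 6; no other remaining equation mentions Q.
Decompose succ/1: branch(branch(6, 4, 6), T, N) = branch(L, g(T), op(6, d)).
Decompose branch/3: branch(6, 4, 6) = L,  T = g(T),  N = op(6, d).
Bind L := branch(6, 4, 6); no other remaining equation mentions L. Substituting into the earlier binding gives Y1 := branch(branch(6, 4, 6), branch(6, 4, 6), branch(6, 4, 6)).
Occurs check fails: T occurs in g(T); the equation T = g(T) has no finite solution.

FAIL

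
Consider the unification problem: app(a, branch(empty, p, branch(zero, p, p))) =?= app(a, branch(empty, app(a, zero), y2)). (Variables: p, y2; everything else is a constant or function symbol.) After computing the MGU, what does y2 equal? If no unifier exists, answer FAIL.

Decompose app/2: a =?= a,  branch(empty, p, branch(zero, p, p)) =?= branch(empty, app(a, zero), y2).
Delete trivial equation a =?= a.
Decompose branch/3: empty =?= empty,  p =?= app(a, zero),  branch(zero, p, p) =?= y2.
Delete trivial equation empty =?= empty.
Bind p := app(a, zero); substituting into the remaining equation gives: branch(zero, app(a, zero), app(a, zero)) =?= y2.
Bind y2 := branch(zero, app(a, zero), app(a, zero)).
MGU = { p ↦ app(a, zero), y2 ↦ branch(zero, app(a, zero), app(a, zero)) }, so y2 ↦ branch(zero, app(a, zero), app(a, zero)).

branch(zero, app(a, zero), app(a, zero))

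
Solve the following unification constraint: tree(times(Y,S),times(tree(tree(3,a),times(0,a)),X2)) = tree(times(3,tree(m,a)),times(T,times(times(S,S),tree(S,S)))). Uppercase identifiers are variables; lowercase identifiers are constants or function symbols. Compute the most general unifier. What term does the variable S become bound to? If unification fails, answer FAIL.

Decompose tree/2: times(Y,S) = times(3,tree(m,a)),  times(tree(tree(3,a),times(0,a)),X2) = times(T,times(times(S,S),tree(S,S))).
Decompose times/2: Y = 3,  S = tree(m,a).
Bind Y := 3; no other remaining equation mentions Y.
Bind S := tree(m,a); substituting into the remaining equation gives: times(tree(tree(3,a),times(0,a)),X2) = times(T,times(times(tree(m,a),tree(m,a)),tree(tree(m,a),tree(m,a)))).
Decompose times/2: tree(tree(3,a),times(0,a)) = T,  X2 = times(times(tree(m,a),tree(m,a)),tree(tree(m,a),tree(m,a))).
Bind T := tree(tree(3,a),times(0,a)); no other remaining equation mentions T.
Bind X2 := times(times(tree(m,a),tree(m,a)),tree(tree(m,a),tree(m,a))).
MGU = { Y := 3, S := tree(m,a), T := tree(tree(3,a),times(0,a)), X2 := times(times(tree(m,a),tree(m,a)),tree(tree(m,a),tree(m,a))) }, so S := tree(m,a).

tree(m,a)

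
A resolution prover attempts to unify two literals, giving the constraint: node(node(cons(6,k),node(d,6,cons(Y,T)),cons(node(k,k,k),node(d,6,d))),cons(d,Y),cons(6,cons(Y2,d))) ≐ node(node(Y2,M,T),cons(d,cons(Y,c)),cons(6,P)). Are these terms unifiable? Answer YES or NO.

Decompose node/3: node(cons(6,k),node(d,6,cons(Y,T)),cons(node(k,k,k),node(d,6,d))) ≐ node(Y2,M,T),  cons(d,Y) ≐ cons(d,cons(Y,c)),  cons(6,cons(Y2,d)) ≐ cons(6,P).
Decompose node/3: cons(6,k) ≐ Y2,  node(d,6,cons(Y,T)) ≐ M,  cons(node(k,k,k),node(d,6,d)) ≐ T.
Bind Y2 := cons(6,k); substituting into the one remaining equation that mentions Y2 gives: cons(6,cons(cons(6,k),d)) ≐ cons(6,P).
Bind M := node(d,6,cons(Y,T)); no other remaining equation mentions M.
Bind T := cons(node(k,k,k),node(d,6,d)); no other remaining equation mentions T. Substituting into the earlier binding gives M := node(d,6,cons(Y,cons(node(k,k,k),node(d,6,d)))).
Decompose cons/2: d ≐ d,  Y ≐ cons(Y,c).
Delete trivial equation d ≐ d.
Occurs check fails: Y occurs in cons(Y,c); the equation Y ≐ cons(Y,c) has no finite solution.

NO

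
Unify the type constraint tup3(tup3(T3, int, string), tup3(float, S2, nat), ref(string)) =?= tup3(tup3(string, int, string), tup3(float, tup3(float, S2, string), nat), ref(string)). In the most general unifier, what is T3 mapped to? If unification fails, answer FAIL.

Decompose tup3/3: tup3(T3, int, string) =?= tup3(string, int, string),  tup3(float, S2, nat) =?= tup3(float, tup3(float, S2, string), nat),  ref(string) =?= ref(string).
Decompose tup3/3: T3 =?= string,  int =?= int,  string =?= string.
Bind T3 := string; no other remaining equation mentions T3.
Delete trivial equation int =?= int.
Delete trivial equation string =?= string.
Decompose tup3/3: float =?= float,  S2 =?= tup3(float, S2, string),  nat =?= nat.
Delete trivial equation float =?= float.
Occurs check fails: S2 occurs in tup3(float, S2, string); the equation S2 =?= tup3(float, S2, string) has no finite solution.

FAIL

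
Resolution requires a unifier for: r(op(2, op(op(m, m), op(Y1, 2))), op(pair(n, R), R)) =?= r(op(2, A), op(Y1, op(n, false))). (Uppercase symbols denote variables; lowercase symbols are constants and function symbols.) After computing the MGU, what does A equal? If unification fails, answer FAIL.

op(op(m, m), op(pair(n, op(n, false)), 2))

Decompose r/2: op(2, op(op(m, m), op(Y1, 2))) =?= op(2, A),  op(pair(n, R), R) =?= op(Y1, op(n, false)).
Decompose op/2: 2 =?= 2,  op(op(m, m), op(Y1, 2)) =?= A.
Delete trivial equation 2 =?= 2.
Bind A := op(op(m, m), op(Y1, 2)); no other remaining equation mentions A.
Decompose op/2: pair(n, R) =?= Y1,  R =?= op(n, false).
Bind Y1 := pair(n, R); no other remaining equation mentions Y1. Substituting into the earlier binding gives A := op(op(m, m), op(pair(n, R), 2)).
Bind R := op(n, false). Substituting into the earlier bindings gives A := op(op(m, m), op(pair(n, op(n, false)), 2)), Y1 := pair(n, op(n, false)).
MGU = { A ↦ op(op(m, m), op(pair(n, op(n, false)), 2)), Y1 ↦ pair(n, op(n, false)), R ↦ op(n, false) }, so A ↦ op(op(m, m), op(pair(n, op(n, false)), 2)).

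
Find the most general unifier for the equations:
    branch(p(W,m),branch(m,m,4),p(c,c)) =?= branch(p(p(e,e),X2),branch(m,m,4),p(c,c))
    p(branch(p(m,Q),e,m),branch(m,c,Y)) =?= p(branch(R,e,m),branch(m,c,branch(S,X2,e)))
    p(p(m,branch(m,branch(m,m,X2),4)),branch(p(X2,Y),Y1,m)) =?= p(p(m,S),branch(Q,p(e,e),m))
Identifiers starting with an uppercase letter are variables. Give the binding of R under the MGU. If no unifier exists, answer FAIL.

Decompose branch/3: p(W,m) =?= p(p(e,e),X2),  branch(m,m,4) =?= branch(m,m,4),  p(c,c) =?= p(c,c).
Decompose p/2: W =?= p(e,e),  m =?= X2.
Bind W := p(e,e); no other remaining equation mentions W.
Bind X2 := m; substituting into the 2 remaining equations that mention X2 gives: p(branch(p(m,Q),e,m),branch(m,c,Y)) =?= p(branch(R,e,m),branch(m,c,branch(S,m,e))),  p(p(m,branch(m,branch(m,m,m),4)),branch(p(m,Y),Y1,m)) =?= p(p(m,S),branch(Q,p(e,e),m)).
Delete trivial equation branch(m,m,4) =?= branch(m,m,4).
Delete trivial equation p(c,c) =?= p(c,c).
Decompose p/2: branch(p(m,Q),e,m) =?= branch(R,e,m),  branch(m,c,Y) =?= branch(m,c,branch(S,m,e)).
Decompose branch/3: p(m,Q) =?= R,  e =?= e,  m =?= m.
Bind R := p(m,Q); no other remaining equation mentions R.
Delete trivial equation e =?= e.
Delete trivial equation m =?= m.
Decompose branch/3: m =?= m,  c =?= c,  Y =?= branch(S,m,e).
Delete trivial equation m =?= m.
Delete trivial equation c =?= c.
Bind Y := branch(S,m,e); substituting into the remaining equation gives: p(p(m,branch(m,branch(m,m,m),4)),branch(p(m,branch(S,m,e)),Y1,m)) =?= p(p(m,S),branch(Q,p(e,e),m)).
Decompose p/2: p(m,branch(m,branch(m,m,m),4)) =?= p(m,S),  branch(p(m,branch(S,m,e)),Y1,m) =?= branch(Q,p(e,e),m).
Decompose p/2: m =?= m,  branch(m,branch(m,m,m),4) =?= S.
Delete trivial equation m =?= m.
Bind S := branch(m,branch(m,m,m),4); substituting into the remaining equation gives: branch(p(m,branch(branch(m,branch(m,m,m),4),m,e)),Y1,m) =?= branch(Q,p(e,e),m). Substituting into the earlier binding gives Y := branch(branch(m,branch(m,m,m),4),m,e).
Decompose branch/3: p(m,branch(branch(m,branch(m,m,m),4),m,e)) =?= Q,  Y1 =?= p(e,e),  m =?= m.
Bind Q := p(m,branch(branch(m,branch(m,m,m),4),m,e)); no other remaining equation mentions Q. Substituting into the earlier binding gives R := p(m,p(m,branch(branch(m,branch(m,m,m),4),m,e))).
Bind Y1 := p(e,e); no other remaining equation mentions Y1.
Delete trivial equation m =?= m.
MGU = { W ↦ p(e,e), X2 ↦ m, R ↦ p(m,p(m,branch(branch(m,branch(m,m,m),4),m,e))), Y ↦ branch(branch(m,branch(m,m,m),4),m,e), S ↦ branch(m,branch(m,m,m),4), Q ↦ p(m,branch(branch(m,branch(m,m,m),4),m,e)), Y1 ↦ p(e,e) }, so R ↦ p(m,p(m,branch(branch(m,branch(m,m,m),4),m,e))).

p(m,p(m,branch(branch(m,branch(m,m,m),4),m,e)))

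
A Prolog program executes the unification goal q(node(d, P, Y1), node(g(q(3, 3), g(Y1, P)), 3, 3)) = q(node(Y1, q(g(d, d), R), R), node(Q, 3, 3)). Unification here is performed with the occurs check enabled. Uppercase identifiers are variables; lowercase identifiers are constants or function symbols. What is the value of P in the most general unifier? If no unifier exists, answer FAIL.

Decompose q/2: node(d, P, Y1) = node(Y1, q(g(d, d), R), R),  node(g(q(3, 3), g(Y1, P)), 3, 3) = node(Q, 3, 3).
Decompose node/3: d = Y1,  P = q(g(d, d), R),  Y1 = R.
Bind Y1 := d; substituting into the 2 remaining equations that mention Y1 gives: d = R,  node(g(q(3, 3), g(d, P)), 3, 3) = node(Q, 3, 3).
Bind P := q(g(d, d), R); substituting into the one remaining equation that mentions P gives: node(g(q(3, 3), g(d, q(g(d, d), R))), 3, 3) = node(Q, 3, 3).
Bind R := d; substituting into the remaining equation gives: node(g(q(3, 3), g(d, q(g(d, d), d))), 3, 3) = node(Q, 3, 3). Substituting into the earlier binding gives P := q(g(d, d), d).
Decompose node/3: g(q(3, 3), g(d, q(g(d, d), d))) = Q,  3 = 3,  3 = 3.
Bind Q := g(q(3, 3), g(d, q(g(d, d), d))); no other remaining equation mentions Q.
Delete trivial equation 3 = 3.
Delete trivial equation 3 = 3.
MGU = { Y1 -> d, P -> q(g(d, d), d), R -> d, Q -> g(q(3, 3), g(d, q(g(d, d), d))) }, so P -> q(g(d, d), d).

q(g(d, d), d)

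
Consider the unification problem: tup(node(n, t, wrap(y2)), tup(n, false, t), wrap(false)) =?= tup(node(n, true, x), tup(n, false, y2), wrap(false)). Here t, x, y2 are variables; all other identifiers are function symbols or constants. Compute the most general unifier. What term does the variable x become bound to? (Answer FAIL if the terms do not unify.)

Decompose tup/3: node(n, t, wrap(y2)) =?= node(n, true, x),  tup(n, false, t) =?= tup(n, false, y2),  wrap(false) =?= wrap(false).
Decompose node/3: n =?= n,  t =?= true,  wrap(y2) =?= x.
Delete trivial equation n =?= n.
Bind t := true; substituting into the one remaining equation that mentions t gives: tup(n, false, true) =?= tup(n, false, y2).
Bind x := wrap(y2); no other remaining equation mentions x.
Decompose tup/3: n =?= n,  false =?= false,  true =?= y2.
Delete trivial equation n =?= n.
Delete trivial equation false =?= false.
Bind y2 := true; no other remaining equation mentions y2. Substituting into the earlier binding gives x := wrap(true).
Delete trivial equation wrap(false) =?= wrap(false).
MGU = { t -> true, x -> wrap(true), y2 -> true }, so x -> wrap(true).

wrap(true)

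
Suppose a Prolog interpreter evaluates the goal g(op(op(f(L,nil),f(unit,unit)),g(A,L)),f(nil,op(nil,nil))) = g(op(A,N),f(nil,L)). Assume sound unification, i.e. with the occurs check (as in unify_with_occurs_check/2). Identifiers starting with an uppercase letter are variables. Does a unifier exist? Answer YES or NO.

YES

Decompose g/2: op(op(f(L,nil),f(unit,unit)),g(A,L)) = op(A,N),  f(nil,op(nil,nil)) = f(nil,L).
Decompose op/2: op(f(L,nil),f(unit,unit)) = A,  g(A,L) = N.
Bind A := op(f(L,nil),f(unit,unit)); substituting into the one remaining equation that mentions A gives: g(op(f(L,nil),f(unit,unit)),L) = N.
Bind N := g(op(f(L,nil),f(unit,unit)),L); no other remaining equation mentions N.
Decompose f/2: nil = nil,  op(nil,nil) = L.
Delete trivial equation nil = nil.
Bind L := op(nil,nil). Substituting into the earlier bindings gives A := op(f(op(nil,nil),nil),f(unit,unit)), N := g(op(f(op(nil,nil),nil),f(unit,unit)),op(nil,nil)).
No equations remain and no clash or occurs-check failure arose, so a unifier exists.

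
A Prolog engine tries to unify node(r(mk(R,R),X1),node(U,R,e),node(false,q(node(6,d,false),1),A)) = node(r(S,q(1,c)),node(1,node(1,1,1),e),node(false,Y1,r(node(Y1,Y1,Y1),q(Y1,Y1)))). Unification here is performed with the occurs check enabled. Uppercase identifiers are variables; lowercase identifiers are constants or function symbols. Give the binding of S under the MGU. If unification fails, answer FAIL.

mk(node(1,1,1),node(1,1,1))

Decompose node/3: r(mk(R,R),X1) = r(S,q(1,c)),  node(U,R,e) = node(1,node(1,1,1),e),  node(false,q(node(6,d,false),1),A) = node(false,Y1,r(node(Y1,Y1,Y1),q(Y1,Y1))).
Decompose r/2: mk(R,R) = S,  X1 = q(1,c).
Bind S := mk(R,R); no other remaining equation mentions S.
Bind X1 := q(1,c); no other remaining equation mentions X1.
Decompose node/3: U = 1,  R = node(1,1,1),  e = e.
Bind U := 1; no other remaining equation mentions U.
Bind R := node(1,1,1); no other remaining equation mentions R. Substituting into the earlier binding gives S := mk(node(1,1,1),node(1,1,1)).
Delete trivial equation e = e.
Decompose node/3: false = false,  q(node(6,d,false),1) = Y1,  A = r(node(Y1,Y1,Y1),q(Y1,Y1)).
Delete trivial equation false = false.
Bind Y1 := q(node(6,d,false),1); substituting into the remaining equation gives: A = r(node(q(node(6,d,false),1),q(node(6,d,false),1),q(node(6,d,false),1)),q(q(node(6,d,false),1),q(node(6,d,false),1))).
Bind A := r(node(q(node(6,d,false),1),q(node(6,d,false),1),q(node(6,d,false),1)),q(q(node(6,d,false),1),q(node(6,d,false),1))).
MGU = { S -> mk(node(1,1,1),node(1,1,1)), X1 -> q(1,c), U -> 1, R -> node(1,1,1), Y1 -> q(node(6,d,false),1), A -> r(node(q(node(6,d,false),1),q(node(6,d,false),1),q(node(6,d,false),1)),q(q(node(6,d,false),1),q(node(6,d,false),1))) }, so S -> mk(node(1,1,1),node(1,1,1)).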